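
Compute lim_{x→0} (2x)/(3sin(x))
Both numerator and denominator → 0 as x → 0; this is a 0/0 indeterminate form.
Expand each to leading order near x = 0: numerator ~ 2·x, denominator ~ 3·x.
The limit of the ratio is 2/3.

Final answer: 2/3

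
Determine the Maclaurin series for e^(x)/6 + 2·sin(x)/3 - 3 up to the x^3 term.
-x^3/12 + x^2/12 + 5·x/6 - 17/6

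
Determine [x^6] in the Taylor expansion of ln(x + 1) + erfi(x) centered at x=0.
Expand to order 6: ln(x + 1) + erfi(x) = -x^6/6 + x^5·(1/(5·√(π)) + 1/5) - x^4/4 + x^3·(1/3 + 2/(3·√(π))) - x^2/2 + x·(1 + 2/√(π)) + O(x^7).
The coefficient of x^6 is -1/6.

Final answer: -1/6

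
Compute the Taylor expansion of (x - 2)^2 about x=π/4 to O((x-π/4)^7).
-π + π^2/16 + 4 + (-4 + π/2)·(x - π/4) + (x - π/4)^2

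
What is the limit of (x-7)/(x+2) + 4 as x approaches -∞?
Evaluate the dominant behaviour as x → -∞; each term tends to a finite value or vanishes.
Limit = 5.

Final answer: 5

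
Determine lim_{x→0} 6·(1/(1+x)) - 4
Direct substitution at x = 0 gives 2.

Final answer: 2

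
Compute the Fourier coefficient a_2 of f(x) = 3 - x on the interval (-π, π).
a_2 = (1/π) ∫_{-π}^{π} f(x)·cos(2x) dx.
Evaluate the integral (use parity and integration by parts as needed): a_2 = 0.

Final answer: 0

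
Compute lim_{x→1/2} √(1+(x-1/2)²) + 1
Direct substitution at x = 1/2 gives 2.

Final answer: 2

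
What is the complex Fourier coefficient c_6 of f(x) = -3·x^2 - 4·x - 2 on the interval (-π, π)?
Compute the real Fourier coefficients first: a_6 = -1/3, b_6 = 4/3.
Then c_6 = (a_6 − i·b_6)/2 = -1/6 - 2·i/3.

Final answer: -1/6 - 2·i/3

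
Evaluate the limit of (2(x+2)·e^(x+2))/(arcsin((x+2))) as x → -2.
Both numerator and denominator → 0 as x → -2; this is a 0/0 indeterminate form.
Expand each to leading order near x = -2: numerator ~ 2·(x + 2), denominator ~ (x + 2).
The limit of the ratio is 2.

Final answer: 2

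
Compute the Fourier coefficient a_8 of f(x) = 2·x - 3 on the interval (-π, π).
a_8 = (1/π) ∫_{-π}^{π} f(x)·cos(8x) dx.
Evaluate the integral (use parity and integration by parts as needed): a_8 = 0.

Final answer: 0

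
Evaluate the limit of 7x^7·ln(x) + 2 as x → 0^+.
The product is a 0·∞ indeterminate form at x → 0⁺.
Rewrite the product as 7·ln(x) / x^(-7) and apply L'Hôpital, or use the standard hierarchy x^(-7) ≫ |ln x| as x → 0⁺.
The indeterminate product → 0, so the limit = 2.

Final answer: 2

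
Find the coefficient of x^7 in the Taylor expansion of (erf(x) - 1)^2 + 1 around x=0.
Expand to order 7: (erf(x) - 1)^2 + 1 = 2·x^7/(21·√(π)) + 56·x^6/(45·π) - 2·x^5/(5·√(π)) - 8·x^4/(3·π) + 4·x^3/(3·√(π)) + 4·x^2/π - 4·x/√(π) + 2 + O(x^8).
The coefficient of x^7 is 2/(21·√(π)).

Final answer: 2/(21·√(π))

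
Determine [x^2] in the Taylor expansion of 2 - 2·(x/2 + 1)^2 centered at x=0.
Expand to order 2: 2 - 2·(x/2 + 1)^2 = -x^2/2 - 2·x + O(x^3).
The coefficient of x^2 is -1/2.

Final answer: -1/2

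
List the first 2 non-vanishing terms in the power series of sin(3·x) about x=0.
-9·x^3/2 + 3·x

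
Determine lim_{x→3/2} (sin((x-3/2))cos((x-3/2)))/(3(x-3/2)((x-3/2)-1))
Both numerator and denominator → 0 as x → 3/2; this is a 0/0 indeterminate form.
Expand each to leading order near x = 3/2: numerator ~ (x - 3/2), denominator ~ -3·(x - 3/2).
The limit of the ratio is -1/3.

Final answer: -1/3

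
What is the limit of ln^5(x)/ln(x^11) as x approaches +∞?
This is an ∞/∞ indeterminate form as x → +∞.
Write ln(x^11) = 11·ln(x), reducing the quotient to ln^4(x)/11 → ∞.
Limit = ∞.

Final answer: ∞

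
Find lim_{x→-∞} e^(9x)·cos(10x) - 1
Evaluate the dominant behaviour as x → -∞; each term tends to a finite value or vanishes.
Limit = -1.

Final answer: -1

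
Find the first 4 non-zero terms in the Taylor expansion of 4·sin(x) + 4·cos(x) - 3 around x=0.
-2·x^3/3 - 2·x^2 + 4·x + 1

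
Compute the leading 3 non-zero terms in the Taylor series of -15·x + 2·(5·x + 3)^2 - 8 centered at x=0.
50·x^2 + 45·x + 10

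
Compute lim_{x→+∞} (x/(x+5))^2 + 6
As x → +∞: x/(x+5) = 1/(1 + 5/x) → 1, and the 2nd power of a limit-1 base also → 1; with the additive constant, 1 + 6 = 7.
Limit = 7.

Final answer: 7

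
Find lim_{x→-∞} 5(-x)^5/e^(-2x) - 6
The quotient is an ∞/∞ indeterminate form as x → -∞.
Compare growth rates of the dominant terms (exponentials ≫ polynomials ≫ logarithms), or apply L'Hôpital's rule; the quotient → 0.
Adding the constant: 0 - 6 = -6. Limit = -6.

Final answer: -6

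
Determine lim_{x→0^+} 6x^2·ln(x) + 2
The product is a 0·∞ indeterminate form at x → 0⁺.
Rewrite the product as 6·ln(x) / x^(-2) and apply L'Hôpital, or use the standard hierarchy x^(-2) ≫ |ln x| as x → 0⁺.
The indeterminate product → 0, so the limit = 2.

Final answer: 2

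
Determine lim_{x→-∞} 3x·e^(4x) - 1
The product is a 0·∞ indeterminate form at x → -∞.
Rewrite the product as 3x / e^(-4x) (an ∞/∞ form) and apply L'Hôpital, or use the standard hierarchy e^(4|x|) ≫ |x| as x → -∞.
The indeterminate product → 0, so the limit = -1.

Final answer: -1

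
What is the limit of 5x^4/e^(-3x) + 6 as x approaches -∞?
The quotient is an ∞/∞ indeterminate form as x → -∞.
Compare growth rates of the dominant terms (exponentials ≫ polynomials ≫ logarithms), or apply L'Hôpital's rule; the quotient → 0.
Adding the constant: 0 + 6 = 6. Limit = 6.

Final answer: 6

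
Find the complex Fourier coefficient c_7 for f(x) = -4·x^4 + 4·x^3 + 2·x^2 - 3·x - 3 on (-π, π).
Compute the real Fourier coefficients first: a_7 = -584/2401 + 32·π^2/49, b_7 = -342/343 + 8·π^2/7.
Then c_7 = (a_7 − i·b_7)/2 = -292/2401 + 16·π^2/49 - 4·i·π^2/7 + 171·i/343.

Final answer: -292/2401 + 16·π^2/49 - 4·i·π^2/7 + 171·i/343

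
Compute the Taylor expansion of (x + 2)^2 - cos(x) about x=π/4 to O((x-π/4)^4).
-√(2)/2 + π^2/16 + π + 4 + (√(2)/2 + π/2 + 4)·(x - π/4) + (√(2)/4 + 1)·(x - π/4)^2 - √(2)·(x - π/4)^3/12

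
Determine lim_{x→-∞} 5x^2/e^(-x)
This is an ∞/∞ indeterminate form as x → -∞.
Compare growth rates of the dominant terms (exponentials ≫ polynomials ≫ logarithms), or apply L'Hôpital's rule; the quotient → 0.
Limit = 0.

Final answer: 0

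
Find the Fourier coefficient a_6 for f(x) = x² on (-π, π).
a_6 = (1/π) ∫_{-π}^{π} f(x)·cos(6x) dx.
Evaluate the integral (use parity and integration by parts as needed): a_6 = 1/9.

Final answer: 1/9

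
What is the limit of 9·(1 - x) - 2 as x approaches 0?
Direct substitution at x = 0 gives 7.

Final answer: 7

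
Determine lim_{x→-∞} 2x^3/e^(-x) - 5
The quotient is an ∞/∞ indeterminate form as x → -∞.
Compare growth rates of the dominant terms (exponentials ≫ polynomials ≫ logarithms), or apply L'Hôpital's rule; the quotient → 0.
Adding the constant: 0 - 5 = -5. Limit = -5.

Final answer: -5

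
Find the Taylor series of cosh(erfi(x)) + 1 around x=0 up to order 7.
x^6·(4/(45·π^3) + 8/(9·π^2) + 28/(45·π)) + x^4·(2/(3·π^2) + 4/(3·π)) + 2·x^2/π + 2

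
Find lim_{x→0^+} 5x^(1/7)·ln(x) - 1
The product is a 0·∞ indeterminate form at x → 0⁺.
Rewrite the product as 5·ln(x) / x^(-1/7) and apply L'Hôpital, or use the standard hierarchy x^(-1/7) ≫ |ln x| as x → 0⁺.
The indeterminate product → 0, so the limit = -1.

Final answer: -1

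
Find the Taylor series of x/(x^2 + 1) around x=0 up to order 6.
x^5 - x^3 + x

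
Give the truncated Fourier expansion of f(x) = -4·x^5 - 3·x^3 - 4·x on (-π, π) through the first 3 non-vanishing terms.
(-932 - 8·π^4 + 154·π^2)·sin(x) + (-17·π^2 + 59/2 + 4·π^4)·sin(2·x) + (-8·π^4/3 - 428/81 + 106·π^2/27)·sin(3·x)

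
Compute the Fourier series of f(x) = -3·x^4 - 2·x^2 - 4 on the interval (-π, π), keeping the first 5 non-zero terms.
(-136 + 24·π^2)·cos(x) + (7 - 6·π^2)·cos(2·x) + (-8/9 + 8·π^2/3)·cos(3·x) + (1/16 - 3·π^2/2)·cos(4·x) - 3·π^4/5 - 2·π^2/3 - 4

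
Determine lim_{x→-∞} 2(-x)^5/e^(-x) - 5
The quotient is an ∞/∞ indeterminate form as x → -∞.
Compare growth rates of the dominant terms (exponentials ≫ polynomials ≫ logarithms), or apply L'Hôpital's rule; the quotient → 0.
Adding the constant: 0 - 5 = -5. Limit = -5.

Final answer: -5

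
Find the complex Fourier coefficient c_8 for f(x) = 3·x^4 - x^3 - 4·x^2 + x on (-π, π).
Compute the real Fourier coefficients first: a_8 = -73/256 + 3·π^2/8, b_8 = -35/128 + π^2/4.
Then c_8 = (a_8 − i·b_8)/2 = -73/512 + 3·π^2/16 - i·π^2/8 + 35·i/256.

Final answer: -73/512 + 3·π^2/16 - i·π^2/8 + 35·i/256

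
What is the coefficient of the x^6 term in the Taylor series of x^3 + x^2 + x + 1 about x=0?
Expand to order 6: x^3 + x^2 + x + 1 = x^3 + x^2 + x + 1 + O(x^7).
The coefficient of x^6 is 0.

Final answer: 0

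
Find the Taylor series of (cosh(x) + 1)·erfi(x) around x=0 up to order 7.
569·x^7/(2520·√(π)) + 49·x^5/(60·√(π)) + 7·x^3/(3·√(π)) + 4·x/√(π)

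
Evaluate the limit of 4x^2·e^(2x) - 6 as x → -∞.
The product is a 0·∞ indeterminate form at x → -∞.
Rewrite the product as 4x^2 / e^(-2x) (an ∞/∞ form) and apply L'Hôpital, or use the standard hierarchy e^(2|x|) ≫ |x^2| as x → -∞.
The indeterminate product → 0, so the limit = -6.

Final answer: -6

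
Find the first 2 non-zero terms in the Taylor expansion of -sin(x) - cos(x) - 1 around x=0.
-x - 2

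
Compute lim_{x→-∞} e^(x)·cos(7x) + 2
Evaluate the dominant behaviour as x → -∞; each term tends to a finite value or vanishes.
Limit = 2.

Final answer: 2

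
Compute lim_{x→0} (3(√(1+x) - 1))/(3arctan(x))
Both numerator and denominator → 0 as x → 0; this is a 0/0 indeterminate form.
Expand each to leading order near x = 0: numerator ~ 3·x/2, denominator ~ 3·x.
The limit of the ratio is 1/2.

Final answer: 1/2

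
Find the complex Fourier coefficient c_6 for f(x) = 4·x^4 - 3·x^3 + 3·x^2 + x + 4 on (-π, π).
Compute the real Fourier coefficients first: a_6 = 5/27 + 8·π^2/9, b_6 = -1/2 + π^2.
Then c_6 = (a_6 − i·b_6)/2 = 5/54 + 4·π^2/9 - i·π^2/2 + i/4.

Final answer: 5/54 + 4·π^2/9 - i·π^2/2 + i/4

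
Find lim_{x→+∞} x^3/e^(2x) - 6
The quotient is an ∞/∞ indeterminate form as x → +∞.
The exponential denominator e^(2x) dominates the polynomial numerator (e^x ≫ x^3 as x → ∞), so the quotient → 0.
Adding the constant: 0 - 6 = -6. Limit = -6.

Final answer: -6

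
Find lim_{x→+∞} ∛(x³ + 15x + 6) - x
This is an ∞ − ∞ indeterminate form.
Multiply by (A² + AB + B²)/(A² + AB + B²) where A = ∛(x³+15x + 6), B = x to use A³ − B³ = (A−B)(A²+AB+B²); the x³ terms cancel, leaving (15x + 6)/(A²+AB+B²) with denominator ~ 3x², so the limit is 0.
Limit = 0.

Final answer: 0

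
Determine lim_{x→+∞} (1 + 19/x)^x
As x → +∞: this is the defining limit (1 + 19/x)^x → e^19.
Limit = e^(19).

Final answer: e^(19)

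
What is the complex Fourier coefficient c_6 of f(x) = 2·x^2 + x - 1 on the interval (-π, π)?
Compute the real Fourier coefficients first: a_6 = 2/9, b_6 = -1/3.
Then c_6 = (a_6 − i·b_6)/2 = 1/9 + i/6.

Final answer: 1/9 + i/6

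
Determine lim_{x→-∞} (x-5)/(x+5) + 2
Evaluate the dominant behaviour as x → -∞; each term tends to a finite value or vanishes.
Limit = 3.

Final answer: 3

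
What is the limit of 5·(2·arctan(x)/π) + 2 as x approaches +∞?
Evaluate the dominant behaviour as x → +∞; each term tends to a finite value or vanishes.
Limit = 7.

Final answer: 7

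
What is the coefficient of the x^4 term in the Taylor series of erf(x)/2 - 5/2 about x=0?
Expand to order 4: erf(x)/2 - 5/2 = -x^3/(3·√(π)) + x/√(π) - 5/2 + O(x^5).
The coefficient of x^4 is 0.

Final answer: 0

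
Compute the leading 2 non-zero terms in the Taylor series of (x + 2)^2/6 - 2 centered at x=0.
2·x/3 - 4/3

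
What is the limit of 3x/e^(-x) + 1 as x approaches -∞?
The quotient is an ∞/∞ indeterminate form as x → -∞.
Compare growth rates of the dominant terms (exponentials ≫ polynomials ≫ logarithms), or apply L'Hôpital's rule; the quotient → 0.
Adding the constant: 0 + 1 = 1. Limit = 1.

Final answer: 1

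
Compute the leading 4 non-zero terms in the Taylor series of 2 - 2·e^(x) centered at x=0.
-x^4/12 - x^3/3 - x^2 - 2·x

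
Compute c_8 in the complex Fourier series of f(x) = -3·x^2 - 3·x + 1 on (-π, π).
Compute the real Fourier coefficients first: a_8 = -3/16, b_8 = 3/4.
Then c_8 = (a_8 − i·b_8)/2 = -3/32 - 3·i/8.

Final answer: -3/32 - 3·i/8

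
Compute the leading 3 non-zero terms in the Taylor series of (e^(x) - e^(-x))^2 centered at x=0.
8·x^6/45 + 4·x^4/3 + 4·x^2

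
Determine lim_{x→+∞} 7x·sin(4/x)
As x → +∞: let u = 4/x → 0⁺; then 7·x·sin(4/x) = 7·4·sin(u)/u → 7·4·1 = 28.
Limit = 28.

Final answer: 28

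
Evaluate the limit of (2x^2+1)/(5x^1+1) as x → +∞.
This is an ∞/∞ indeterminate form as x → +∞.
Divide numerator and denominator by x^2 and let the lower-order terms vanish; the numerator's degree 2 exceeds the denominator's degree 1, so the quotient diverges.
Limit = ∞.

Final answer: ∞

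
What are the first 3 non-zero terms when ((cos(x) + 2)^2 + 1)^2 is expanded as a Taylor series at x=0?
19·x^4 - 60·x^2 + 100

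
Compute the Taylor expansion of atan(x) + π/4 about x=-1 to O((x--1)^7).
(x + 1)/2 + (x + 1)^2/4 + (x + 1)^3/12 - (x + 1)^5/40 - (x + 1)^6/48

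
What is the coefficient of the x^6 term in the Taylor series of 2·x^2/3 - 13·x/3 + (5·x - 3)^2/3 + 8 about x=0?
Expand to order 6: 2·x^2/3 - 13·x/3 + (5·x - 3)^2/3 + 8 = 9·x^2 - 43·x/3 + 11 + O(x^7).
The coefficient of x^6 is 0.

Final answer: 0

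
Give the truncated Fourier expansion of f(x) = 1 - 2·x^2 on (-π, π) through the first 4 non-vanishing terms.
8·cos(x) - 2·cos(2·x) + 8·cos(3·x)/9 - 2·π^2/3 + 1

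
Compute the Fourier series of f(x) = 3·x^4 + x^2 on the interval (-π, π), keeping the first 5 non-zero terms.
(140 - 24·π^2)·cos(x) + (-8 + 6·π^2)·cos(2·x) + (4/3 - 8·π^2/3)·cos(3·x) + (-5/16 + 3·π^2/2)·cos(4·x) + π^2/3 + 3·π^4/5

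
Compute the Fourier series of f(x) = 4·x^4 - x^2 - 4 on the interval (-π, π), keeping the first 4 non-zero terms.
(196 - 32·π^2)·cos(x) + (-13 + 8·π^2)·cos(2·x) + (76/27 - 32·π^2/9)·cos(3·x) - 4 - π^2/3 + 4·π^4/5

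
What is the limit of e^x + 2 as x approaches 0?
Direct substitution at x = 0 gives 3.

Final answer: 3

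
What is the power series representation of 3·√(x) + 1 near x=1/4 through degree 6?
5/2 + 3·(x - 1/4) - 3·(x - 1/4)^2 + 6·(x - 1/4)^3 - 15·(x - 1/4)^4 + 42·(x - 1/4)^5 - 126·(x - 1/4)^6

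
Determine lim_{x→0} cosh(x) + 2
Direct substitution at x = 0 gives 3.

Final answer: 3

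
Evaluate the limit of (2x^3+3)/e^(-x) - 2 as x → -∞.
The quotient is an ∞/∞ indeterminate form as x → -∞.
Compare growth rates of the dominant terms (exponentials ≫ polynomials ≫ logarithms), or apply L'Hôpital's rule; the quotient → 0.
Adding the constant: 0 - 2 = -2. Limit = -2.

Final answer: -2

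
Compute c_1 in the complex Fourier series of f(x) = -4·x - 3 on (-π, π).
Compute the real Fourier coefficients first: a_1 = 0, b_1 = -8.
Then c_1 = (a_1 − i·b_1)/2 = 4·i.

Final answer: 4·i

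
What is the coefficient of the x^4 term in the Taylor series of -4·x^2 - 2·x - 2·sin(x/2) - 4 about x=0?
Expand to order 4: -4·x^2 - 2·x - 2·sin(x/2) - 4 = x^3/24 - 4·x^2 - 3·x - 4 + O(x^5).
The coefficient of x^4 is 0.

Final answer: 0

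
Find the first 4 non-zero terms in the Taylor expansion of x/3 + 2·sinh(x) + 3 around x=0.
x^5/60 + x^3/3 + 7·x/3 + 3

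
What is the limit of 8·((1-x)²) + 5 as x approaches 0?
Direct substitution at x = 0 gives 13.

Final answer: 13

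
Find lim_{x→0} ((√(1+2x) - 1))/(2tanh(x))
Both numerator and denominator → 0 as x → 0; this is a 0/0 indeterminate form.
Expand each to leading order near x = 0: numerator ~ x, denominator ~ 2·x.
The limit of the ratio is 1/2.

Final answer: 1/2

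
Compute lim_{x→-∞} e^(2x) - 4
Evaluate the dominant behaviour as x → -∞; each term tends to a finite value or vanishes.
Limit = -4.

Final answer: -4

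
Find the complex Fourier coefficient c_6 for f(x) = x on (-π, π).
Compute the real Fourier coefficients first: a_6 = 0, b_6 = -1/3.
Then c_6 = (a_6 − i·b_6)/2 = i/6.

Final answer: i/6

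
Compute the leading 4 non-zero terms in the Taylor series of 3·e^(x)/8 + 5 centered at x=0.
x^3/16 + 3·x^2/16 + 3·x/8 + 43/8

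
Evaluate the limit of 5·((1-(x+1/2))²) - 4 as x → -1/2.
Direct substitution at x = -1/2 gives 1.

Final answer: 1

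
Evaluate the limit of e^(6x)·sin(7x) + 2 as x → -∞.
Evaluate the dominant behaviour as x → -∞; each term tends to a finite value or vanishes.
Limit = 2.

Final answer: 2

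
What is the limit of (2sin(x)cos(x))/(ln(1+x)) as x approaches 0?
Both numerator and denominator → 0 as x → 0; this is a 0/0 indeterminate form.
Expand each to leading order near x = 0: numerator ~ 2·x, denominator ~ x.
The limit of the ratio is 2.

Final answer: 2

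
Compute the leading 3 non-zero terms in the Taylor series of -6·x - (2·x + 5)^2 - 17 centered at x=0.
-4·x^2 - 26·x - 42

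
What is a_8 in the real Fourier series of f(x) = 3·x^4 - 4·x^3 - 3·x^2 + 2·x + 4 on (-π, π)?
a_8 = (1/π) ∫_{-π}^{π} f(x)·cos(8x) dx.
Evaluate the integral (use parity and integration by parts as needed): a_8 = -57/256 + 3·π^2/8.

Final answer: -57/256 + 3·π^2/8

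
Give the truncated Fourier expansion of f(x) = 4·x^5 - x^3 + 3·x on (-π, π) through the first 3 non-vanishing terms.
(-162·π^2 + 8·π^4 + 978)·sin(x) + (-4·π^4 - 69/2 + 21·π^2)·sin(2·x) + (-178·π^2/27 + 518/81 + 8·π^4/3)·sin(3·x)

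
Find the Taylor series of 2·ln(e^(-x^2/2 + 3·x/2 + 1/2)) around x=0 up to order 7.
-x^2 + 3·x + 1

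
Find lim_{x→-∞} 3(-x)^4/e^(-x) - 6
The quotient is an ∞/∞ indeterminate form as x → -∞.
Compare growth rates of the dominant terms (exponentials ≫ polynomials ≫ logarithms), or apply L'Hôpital's rule; the quotient → 0.
Adding the constant: 0 - 6 = -6. Limit = -6.

Final answer: -6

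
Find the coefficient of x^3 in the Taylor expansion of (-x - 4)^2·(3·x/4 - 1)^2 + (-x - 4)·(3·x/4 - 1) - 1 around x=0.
Expand to order 3: (-x - 4)^2·(3·x/4 - 1)^2 + (-x - 4)·(3·x/4 - 1) - 1 = 3·x^3 - 11·x^2/4 - 18·x + 19 + O(x^4).
The coefficient of x^3 is 3.

Final answer: 3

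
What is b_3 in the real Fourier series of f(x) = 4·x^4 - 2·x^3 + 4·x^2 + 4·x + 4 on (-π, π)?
b_3 = (1/π) ∫_{-π}^{π} f(x)·sin(3x) dx.
Evaluate the integral (use parity and integration by parts as needed): b_3 = 32/9 - 4·π^2/3.

Final answer: 32/9 - 4·π^2/3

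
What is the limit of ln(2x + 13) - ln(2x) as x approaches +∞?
This is an ∞ − ∞ indeterminate form.
Combine the logarithms: ln(2x+13) − ln(2x) = ln((2x+13)/(2x)) = ln(1 + 13/(2x)) → ln(1) = 0.
Limit = 0.

Final answer: 0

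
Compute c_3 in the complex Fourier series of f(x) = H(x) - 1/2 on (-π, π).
Compute the real Fourier coefficients first: a_3 = 0, b_3 = 2/(3·π).
Then c_3 = (a_3 − i·b_3)/2 = -i/(3·π).

Final answer: -i/(3·π)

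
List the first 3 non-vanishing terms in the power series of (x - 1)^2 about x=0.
x^2 - 2·x + 1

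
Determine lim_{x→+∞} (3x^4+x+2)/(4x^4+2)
This is an ∞/∞ indeterminate form as x → +∞.
Divide numerator and denominator by x^4 and let the lower-order terms vanish; the leading terms give 3/4.
Limit = 3/4.

Final answer: 3/4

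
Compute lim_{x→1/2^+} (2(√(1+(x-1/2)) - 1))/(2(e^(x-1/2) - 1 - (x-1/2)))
Both numerator and denominator → 0 as x → 1/2^+; this is a 0/0 indeterminate form.
Expand each to leading order near x = 1/2: numerator ~ (x - 1/2), denominator ~ (x - 1/2)^2.
The limit of the ratio is ∞.

Final answer: ∞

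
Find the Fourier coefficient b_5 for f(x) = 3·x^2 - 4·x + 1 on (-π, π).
b_5 = (1/π) ∫_{-π}^{π} f(x)·sin(5x) dx.
Evaluate the integral (use parity and integration by parts as needed): b_5 = -8/5.

Final answer: -8/5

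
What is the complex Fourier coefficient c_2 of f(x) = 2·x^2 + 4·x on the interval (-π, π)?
Compute the real Fourier coefficients first: a_2 = 2, b_2 = -4.
Then c_2 = (a_2 − i·b_2)/2 = 1 + 2·i.

Final answer: 1 + 2·i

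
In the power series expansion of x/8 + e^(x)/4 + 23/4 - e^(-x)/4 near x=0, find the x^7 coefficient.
Expand to order 7: x/8 + e^(x)/4 + 23/4 - e^(-x)/4 = x^7/10080 + x^5/240 + x^3/12 + 5·x/8 + 23/4 + O(x^8).
The coefficient of x^7 is 1/10080.

Final answer: 1/10080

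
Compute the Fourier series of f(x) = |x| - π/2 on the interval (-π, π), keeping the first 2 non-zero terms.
-4·cos(x)/π - 4·cos(3·x)/(9·π)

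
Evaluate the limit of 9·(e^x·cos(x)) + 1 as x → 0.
Direct substitution at x = 0 gives 10.

Final answer: 10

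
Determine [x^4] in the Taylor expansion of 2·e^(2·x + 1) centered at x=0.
Expand to order 4: 2·e^(2·x + 1) = 4·e·x^4/3 + 8·e·x^3/3 + 4·e·x^2 + 4·e·x + 2·e + O(x^5).
The coefficient of x^4 is 4·e/3.

Final answer: 4·e/3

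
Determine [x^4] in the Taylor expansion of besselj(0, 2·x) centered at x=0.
Expand to order 4: besselj(0, 2·x) = x^4/4 - x^2 + 1 + O(x^5).
The coefficient of x^4 is 1/4.

Final answer: 1/4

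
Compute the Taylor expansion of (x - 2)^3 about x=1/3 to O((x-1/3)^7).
-125/27 + 25·(x - 1/3)/3 - 5·(x - 1/3)^2 + (x - 1/3)^3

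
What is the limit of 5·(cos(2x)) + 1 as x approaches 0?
Direct substitution at x = 0 gives 6.

Final answer: 6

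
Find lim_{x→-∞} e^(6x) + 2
Evaluate the dominant behaviour as x → -∞; each term tends to a finite value or vanishes.
Limit = 2.

Final answer: 2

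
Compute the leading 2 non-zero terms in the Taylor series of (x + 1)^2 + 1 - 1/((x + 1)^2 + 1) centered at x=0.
5·x/2 + 3/2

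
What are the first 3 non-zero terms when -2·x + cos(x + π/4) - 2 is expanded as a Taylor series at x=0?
-√(2)·x^2/4 + x·(-2 - √(2)/2) - 2 + √(2)/2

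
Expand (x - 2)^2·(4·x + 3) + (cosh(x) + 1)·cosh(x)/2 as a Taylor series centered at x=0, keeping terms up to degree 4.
3·x^4/16 + 4·x^3 - 49·x^2/4 + 4·x + 13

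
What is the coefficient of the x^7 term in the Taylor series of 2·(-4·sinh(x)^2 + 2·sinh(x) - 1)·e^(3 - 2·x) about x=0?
Expand to order 7: 2·(-4·sinh(x)^2 + 2·sinh(x) - 1)·e^(3 - 2·x) = 9221·x^7·e^(3)/1260 - 119·x^6·e^(3)/9 + 617·x^5·e^(3)/30 - 80·x^4·e^(3)/3 + 82·x^3·e^(3)/3 - 20·x^2·e^(3) + 8·x·e^(3) - 2·e^(3) + O(x^8).
The coefficient of x^7 is 9221·e^(3)/1260.

Final answer: 9221·e^(3)/1260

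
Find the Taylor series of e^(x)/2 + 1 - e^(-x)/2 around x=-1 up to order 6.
(-e^(2) + 1 + 2·e)·e^(-1)/2 + (1 + e^(2))·e^(-1)·(x + 1)/2 + (1 - e^(2))·e^(-1)·(x + 1)^2/4 + (1 + e^(2))·e^(-1)·(x + 1)^3/12 + (1 - e^(2))·e^(-1)·(x + 1)^4/48 + (1 + e^(2))·e^(-1)·(x + 1)^5/240 + (1 - e^(2))·e^(-1)·(x + 1)^6/1440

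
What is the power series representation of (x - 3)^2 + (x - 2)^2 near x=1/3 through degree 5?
89/9 - 26·(x - 1/3)/3 + 2·(x - 1/3)^2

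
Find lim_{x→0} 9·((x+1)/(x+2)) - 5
Direct substitution at x = 0 gives -1/2.

Final answer: -1/2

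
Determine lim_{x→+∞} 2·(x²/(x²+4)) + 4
Evaluate the dominant behaviour as x → +∞; each term tends to a finite value or vanishes.
Limit = 6.

Final answer: 6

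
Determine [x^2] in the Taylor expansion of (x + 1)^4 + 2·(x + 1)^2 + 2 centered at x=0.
Expand to order 2: (x + 1)^4 + 2·(x + 1)^2 + 2 = 8·x^2 + 8·x + 5 + O(x^3).
The coefficient of x^2 is 8.

Final answer: 8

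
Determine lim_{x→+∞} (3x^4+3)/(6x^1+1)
This is an ∞/∞ indeterminate form as x → +∞.
Divide numerator and denominator by x^4 and let the lower-order terms vanish; the numerator's degree 4 exceeds the denominator's degree 1, so the quotient diverges.
Limit = ∞.

Final answer: ∞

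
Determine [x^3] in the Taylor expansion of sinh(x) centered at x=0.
Expand to order 3: sinh(x) = x^3/6 + x + O(x^4).
The coefficient of x^3 is 1/6.

Final answer: 1/6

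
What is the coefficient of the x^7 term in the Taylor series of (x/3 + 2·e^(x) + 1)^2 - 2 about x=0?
Expand to order 7: (x/3 + 2·e^(x) + 1)^2 - 2 = 197·x^7/1890 + 67·x^6/180 + 52·x^5/45 + 55·x^4/18 + 20·x^3/3 + 103·x^2/9 + 14·x + 7 + O(x^8).
The coefficient of x^7 is 197/1890.

Final answer: 197/1890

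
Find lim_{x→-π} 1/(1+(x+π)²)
Direct substitution at x = -π gives 1.

Final answer: 1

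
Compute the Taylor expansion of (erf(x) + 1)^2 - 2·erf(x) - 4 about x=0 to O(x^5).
-8·x^4/(3·π) + 4·x^2/π - 3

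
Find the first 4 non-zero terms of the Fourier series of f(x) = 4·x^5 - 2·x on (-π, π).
(-160·π^2 + 8·π^4 + 956)·sin(x) + (-4·π^4 - 28 + 20·π^2)·sin(2·x) + (-160·π^2/27 + 212/81 + 8·π^4/3)·sin(3·x) + (-2·π^4 + 1/16 + 5·π^2/2)·sin(4·x)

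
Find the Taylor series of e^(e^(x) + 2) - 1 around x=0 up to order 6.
203·x^6·e^(3)/720 + 13·x^5·e^(3)/30 + 5·x^4·e^(3)/8 + 5·x^3·e^(3)/6 + x^2·e^(3) + x·e^(3) - 1 + e^(3)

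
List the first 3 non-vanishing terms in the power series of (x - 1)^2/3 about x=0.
x^2/3 - 2·x/3 + 1/3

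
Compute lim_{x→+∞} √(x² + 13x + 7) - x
This is an ∞ − ∞ indeterminate form.
Multiply and divide by the conjugate √(x²+13x + 7) + x; the x² terms cancel, leaving (13x + 7)/(√(x²+13x + 7)+x) → 13/2.
Limit = 13/2.

Final answer: 13/2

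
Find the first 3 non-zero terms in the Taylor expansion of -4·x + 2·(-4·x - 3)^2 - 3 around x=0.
32·x^2 + 44·x + 15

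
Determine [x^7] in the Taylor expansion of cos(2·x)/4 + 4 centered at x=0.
Expand to order 7: cos(2·x)/4 + 4 = -x^6/45 + x^4/6 - x^2/2 + 17/4 + O(x^8).
The coefficient of x^7 is 0.

Final answer: 0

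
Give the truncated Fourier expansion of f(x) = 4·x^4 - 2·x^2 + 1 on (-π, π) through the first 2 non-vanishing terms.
(200 - 32·π^2)·cos(x) - 2·π^2/3 + 1 + 4·π^4/5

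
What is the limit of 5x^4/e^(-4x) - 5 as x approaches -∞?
The quotient is an ∞/∞ indeterminate form as x → -∞.
Compare growth rates of the dominant terms (exponentials ≫ polynomials ≫ logarithms), or apply L'Hôpital's rule; the quotient → 0.
Adding the constant: 0 - 5 = -5. Limit = -5.

Final answer: -5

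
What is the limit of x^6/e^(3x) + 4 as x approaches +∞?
The quotient is an ∞/∞ indeterminate form as x → +∞.
The exponential denominator e^(3x) dominates the polynomial numerator (e^x ≫ x^6 as x → ∞), so the quotient → 0.
Adding the constant: 0 + 4 = 4. Limit = 4.

Final answer: 4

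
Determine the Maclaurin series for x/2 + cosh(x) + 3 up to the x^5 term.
x^4/24 + x^2/2 + x/2 + 4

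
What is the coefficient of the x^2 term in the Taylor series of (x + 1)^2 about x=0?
Expand to order 2: (x + 1)^2 = x^2 + 2·x + 1 + O(x^3).
The coefficient of x^2 is 1.

Final answer: 1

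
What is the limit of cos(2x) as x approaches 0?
Direct substitution at x = 0 gives 1.

Final answer: 1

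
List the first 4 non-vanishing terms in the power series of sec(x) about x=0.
61·x^6/720 + 5·x^4/24 + x^2/2 + 1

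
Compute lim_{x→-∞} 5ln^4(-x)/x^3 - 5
The quotient is an ∞/∞ indeterminate form as x → -∞.
Compare growth rates of the dominant terms (exponentials ≫ polynomials ≫ logarithms), or apply L'Hôpital's rule; the quotient → 0.
Adding the constant: 0 - 5 = -5. Limit = -5.

Final answer: -5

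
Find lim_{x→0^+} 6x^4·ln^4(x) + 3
The product is a 0·∞ indeterminate form at x → 0⁺.
Rewrite the product as 6·ln^4(x) / x^(-4) and apply L'Hôpital, or use the standard hierarchy x^(-4) ≫ |ln x|^4 as x → 0⁺.
The indeterminate product → 0, so the limit = 3.

Final answer: 3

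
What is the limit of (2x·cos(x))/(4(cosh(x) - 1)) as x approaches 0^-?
Both numerator and denominator → 0 as x → 0^-; this is a 0/0 indeterminate form.
Expand each to leading order near x = 0: numerator ~ 2·x, denominator ~ 2·x^2.
The limit of the ratio is -∞.

Final answer: -∞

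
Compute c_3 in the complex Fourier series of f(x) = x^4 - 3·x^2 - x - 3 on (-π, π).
Compute the real Fourier coefficients first: a_3 = 52/27 - 8·π^2/9, b_3 = -2/3.
Then c_3 = (a_3 − i·b_3)/2 = -4·π^2/9 + 26/27 + i/3.

Final answer: -4·π^2/9 + 26/27 + i/3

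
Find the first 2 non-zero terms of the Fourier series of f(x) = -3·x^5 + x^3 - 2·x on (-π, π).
(-736 - 6·π^4 + 122·π^2)·sin(x) + (-16·π^2 + 26 + 3·π^4)·sin(2·x)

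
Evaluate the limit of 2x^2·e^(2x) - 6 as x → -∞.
The product is a 0·∞ indeterminate form at x → -∞.
Rewrite the product as 2x^2 / e^(-2x) (an ∞/∞ form) and apply L'Hôpital, or use the standard hierarchy e^(2|x|) ≫ |x^2| as x → -∞.
The indeterminate product → 0, so the limit = -6.

Final answer: -6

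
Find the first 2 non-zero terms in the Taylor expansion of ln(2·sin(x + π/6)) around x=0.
-2·x^2 + √(3)·x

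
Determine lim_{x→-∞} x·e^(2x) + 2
The product is a 0·∞ indeterminate form at x → -∞.
Rewrite the product as x / e^(-2x) (an ∞/∞ form) and apply L'Hôpital, or use the standard hierarchy e^(2|x|) ≫ |x| as x → -∞.
The indeterminate product → 0, so the limit = 2.

Final answer: 2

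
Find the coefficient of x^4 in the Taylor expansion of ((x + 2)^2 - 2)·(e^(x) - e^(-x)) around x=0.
Expand to order 4: ((x + 2)^2 - 2)·(e^(x) - e^(-x)) = 4·x^4/3 + 8·x^3/3 + 8·x^2 + 4·x + O(x^5).
The coefficient of x^4 is 4/3.

Final answer: 4/3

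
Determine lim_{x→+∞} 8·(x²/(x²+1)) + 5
Evaluate the dominant behaviour as x → +∞; each term tends to a finite value or vanishes.
Limit = 13.

Final answer: 13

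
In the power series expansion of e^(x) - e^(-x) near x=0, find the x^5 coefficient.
Expand to order 5: e^(x) - e^(-x) = x^5/60 + x^3/3 + 2·x + O(x^6).
The coefficient of x^5 is 1/60.

Final answer: 1/60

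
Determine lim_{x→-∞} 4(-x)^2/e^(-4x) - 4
The quotient is an ∞/∞ indeterminate form as x → -∞.
Compare growth rates of the dominant terms (exponentials ≫ polynomials ≫ logarithms), or apply L'Hôpital's rule; the quotient → 0.
Adding the constant: 0 - 4 = -4. Limit = -4.

Final answer: -4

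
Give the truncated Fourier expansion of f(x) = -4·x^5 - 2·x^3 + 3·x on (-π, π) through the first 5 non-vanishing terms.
(-930 - 8·π^4 + 156·π^2)·sin(x) + (-18·π^2 + 24 + 4·π^4)·sin(2·x) + (-8·π^4/3 - 86/81 + 124·π^2/27)·sin(3·x) + (-3·π^2/2 - 15/16 + 2·π^4)·sin(4·x) + (-8·π^4/5 + 678/625 + 12·π^2/25)·sin(5·x)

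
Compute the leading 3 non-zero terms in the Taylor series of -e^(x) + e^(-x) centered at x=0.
-x^5/60 - x^3/3 - 2·x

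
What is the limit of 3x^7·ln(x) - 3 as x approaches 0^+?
The product is a 0·∞ indeterminate form at x → 0⁺.
Rewrite the product as 3·ln(x) / x^(-7) and apply L'Hôpital, or use the standard hierarchy x^(-7) ≫ |ln x| as x → 0⁺.
The indeterminate product → 0, so the limit = -3.

Final answer: -3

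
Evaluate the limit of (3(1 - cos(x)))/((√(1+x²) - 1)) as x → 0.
Both numerator and denominator → 0 as x → 0; this is a 0/0 indeterminate form.
Expand each to leading order near x = 0: numerator ~ 3·x^2/2, denominator ~ x^2/2.
The limit of the ratio is 3.

Final answer: 3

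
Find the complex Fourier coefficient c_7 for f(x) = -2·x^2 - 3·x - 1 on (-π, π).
Compute the real Fourier coefficients first: a_7 = 8/49, b_7 = -6/7.
Then c_7 = (a_7 − i·b_7)/2 = 4/49 + 3·i/7.

Final answer: 4/49 + 3·i/7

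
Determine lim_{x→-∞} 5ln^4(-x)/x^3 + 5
The quotient is an ∞/∞ indeterminate form as x → -∞.
Compare growth rates of the dominant terms (exponentials ≫ polynomials ≫ logarithms), or apply L'Hôpital's rule; the quotient → 0.
Adding the constant: 0 + 5 = 5. Limit = 5.

Final answer: 5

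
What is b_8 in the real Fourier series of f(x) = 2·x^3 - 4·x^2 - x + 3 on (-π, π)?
b_8 = (1/π) ∫_{-π}^{π} f(x)·sin(8x) dx.
Evaluate the integral (use parity and integration by parts as needed): b_8 = 19/64 - π^2/2.

Final answer: 19/64 - π^2/2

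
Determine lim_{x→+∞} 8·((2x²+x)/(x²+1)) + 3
Evaluate the dominant behaviour as x → +∞; each term tends to a finite value or vanishes.
Limit = 19.

Final answer: 19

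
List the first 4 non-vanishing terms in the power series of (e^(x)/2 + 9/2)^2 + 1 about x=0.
13·x^3/12 + 11·x^2/4 + 5·x + 26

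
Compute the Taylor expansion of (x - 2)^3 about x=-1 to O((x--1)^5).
-27 + 27·(x + 1) - 9·(x + 1)^2 + (x + 1)^3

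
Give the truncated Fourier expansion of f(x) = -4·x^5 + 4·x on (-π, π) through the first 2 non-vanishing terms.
(-952 - 8·π^4 + 160·π^2)·sin(x) + (-20·π^2 + 26 + 4·π^4)·sin(2·x)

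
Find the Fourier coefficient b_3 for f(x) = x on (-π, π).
b_3 = (1/π) ∫_{-π}^{π} f(x)·sin(3x) dx.
Evaluate the integral (use parity and integration by parts as needed): b_3 = 2/3.

Final answer: 2/3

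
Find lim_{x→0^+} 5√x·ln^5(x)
This is a 0·∞ indeterminate form at x → 0⁺.
Rewrite the product as 5·ln^5(x) / x^(-1/2) and apply L'Hôpital, or use the standard hierarchy x^(-1/2) ≫ |ln x|^5 as x → 0⁺.
The indeterminate product → 0, so the limit = 0.

Final answer: 0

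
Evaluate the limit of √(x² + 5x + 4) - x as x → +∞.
This is an ∞ − ∞ indeterminate form.
Multiply and divide by the conjugate √(x²+5x + 4) + x; the x² terms cancel, leaving (5x + 4)/(√(x²+5x + 4)+x) → 5/2.
Limit = 5/2.

Final answer: 5/2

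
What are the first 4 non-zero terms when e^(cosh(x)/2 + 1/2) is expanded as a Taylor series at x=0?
49·e·x^6/5760 + 5·e·x^4/96 + e·x^2/4 + e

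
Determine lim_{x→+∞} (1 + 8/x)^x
As x → +∞: this is the defining limit (1 + 8/x)^x → e^8.
Limit = e^(8).

Final answer: e^(8)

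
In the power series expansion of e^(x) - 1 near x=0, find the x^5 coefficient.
Expand to order 5: e^(x) - 1 = x^5/120 + x^4/24 + x^3/6 + x^2/2 + x + O(x^6).
The coefficient of x^5 is 1/120.

Final answer: 1/120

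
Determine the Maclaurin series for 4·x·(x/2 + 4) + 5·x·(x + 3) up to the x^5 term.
7·x^2 + 31·x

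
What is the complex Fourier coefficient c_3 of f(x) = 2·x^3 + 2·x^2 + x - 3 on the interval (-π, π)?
Compute the real Fourier coefficients first: a_3 = -8/9, b_3 = -2/9 + 4·π^2/3.
Then c_3 = (a_3 − i·b_3)/2 = -4/9 - 2·i·π^2/3 + i/9.

Final answer: -4/9 - 2·i·π^2/3 + i/9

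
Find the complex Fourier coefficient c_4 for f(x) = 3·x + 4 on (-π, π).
Compute the real Fourier coefficients first: a_4 = 0, b_4 = -3/2.
Then c_4 = (a_4 − i·b_4)/2 = 3·i/4.

Final answer: 3·i/4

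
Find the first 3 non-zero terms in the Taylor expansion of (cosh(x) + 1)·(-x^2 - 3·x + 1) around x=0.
-3·x^2/2 - 6·x + 2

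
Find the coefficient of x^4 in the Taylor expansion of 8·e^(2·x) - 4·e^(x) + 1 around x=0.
Expand to order 4: 8·e^(2·x) - 4·e^(x) + 1 = 31·x^4/6 + 10·x^3 + 14·x^2 + 12·x + 5 + O(x^5).
The coefficient of x^4 is 31/6.

Final answer: 31/6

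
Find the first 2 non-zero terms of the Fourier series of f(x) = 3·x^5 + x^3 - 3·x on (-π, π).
(-118·π^2 + 6·π^4 + 702)·sin(x) + (-3·π^4 - 18 + 14·π^2)·sin(2·x)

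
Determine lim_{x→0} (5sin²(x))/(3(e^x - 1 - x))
Both numerator and denominator → 0 as x → 0; this is a 0/0 indeterminate form.
Expand each to leading order near x = 0: numerator ~ 5·x^2, denominator ~ 3·x^2/2.
The limit of the ratio is 10/3.

Final answer: 10/3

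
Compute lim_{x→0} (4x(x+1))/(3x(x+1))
Both numerator and denominator → 0 as x → 0; this is a 0/0 indeterminate form.
Expand each to leading order near x = 0: numerator ~ 4·x, denominator ~ 3·x.
The limit of the ratio is 4/3.

Final answer: 4/3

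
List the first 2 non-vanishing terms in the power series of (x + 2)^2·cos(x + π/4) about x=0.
-5·√(2)·x^2/2 + 2·√(2)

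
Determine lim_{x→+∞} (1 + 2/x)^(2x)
As x → +∞: write (1 + 2/x)^(2x) = ((1 + 2/x)^x)^2 → (e^2)^2 = e^4.
Limit = e^(4).

Final answer: e^(4)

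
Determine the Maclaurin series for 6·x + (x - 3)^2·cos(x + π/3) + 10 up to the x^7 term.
x^7·(1/240 - 11·√(3)/3360) + x^6·(7/480 + √(3)/40) + x^5·(-1/8 + 11·√(3)/240) + x^4·(-√(3)/2 - 1/16) + x^3·(√(3)/4 + 3/2) + x^2·(-7/4 + 3·√(3)) + x·(3 - 9·√(3)/2) + 29/2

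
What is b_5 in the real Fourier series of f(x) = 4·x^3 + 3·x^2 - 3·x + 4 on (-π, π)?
b_5 = (1/π) ∫_{-π}^{π} f(x)·sin(5x) dx.
Evaluate the integral (use parity and integration by parts as needed): b_5 = -198/125 + 8·π^2/5.

Final answer: -198/125 + 8·π^2/5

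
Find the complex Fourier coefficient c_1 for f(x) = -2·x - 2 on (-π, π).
Compute the real Fourier coefficients first: a_1 = 0, b_1 = -4.
Then c_1 = (a_1 − i·b_1)/2 = 2·i.

Final answer: 2·i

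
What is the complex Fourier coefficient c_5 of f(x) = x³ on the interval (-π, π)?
Compute the real Fourier coefficients first: a_5 = 0, b_5 = -12/125 + 2·π^2/5.
Then c_5 = (a_5 − i·b_5)/2 = -i·π^2/5 + 6·i/125.

Final answer: -i·π^2/5 + 6·i/125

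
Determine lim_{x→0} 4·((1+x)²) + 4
Direct substitution at x = 0 gives 8.

Final answer: 8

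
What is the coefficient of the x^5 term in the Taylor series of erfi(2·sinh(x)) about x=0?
Expand to order 5: erfi(2·sinh(x)) = 91·x^5/(10·√(π)) + 6·x^3/√(π) + 4·x/√(π) + O(x^6).
The coefficient of x^5 is 91/(10·√(π)).

Final answer: 91/(10·√(π))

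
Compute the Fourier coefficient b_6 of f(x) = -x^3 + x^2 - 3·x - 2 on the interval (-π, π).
b_6 = (1/π) ∫_{-π}^{π} f(x)·sin(6x) dx.
Evaluate the integral (use parity and integration by parts as needed): b_6 = 17/18 + π^2/3.

Final answer: 17/18 + π^2/3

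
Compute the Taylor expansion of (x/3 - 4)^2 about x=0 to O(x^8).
x^2/9 - 8·x/3 + 16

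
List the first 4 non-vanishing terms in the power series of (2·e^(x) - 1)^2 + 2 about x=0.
14·x^3/3 + 6·x^2 + 4·x + 3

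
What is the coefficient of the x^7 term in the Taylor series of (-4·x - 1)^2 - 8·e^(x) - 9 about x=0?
Expand to order 7: (-4·x - 1)^2 - 8·e^(x) - 9 = -x^7/630 - x^6/90 - x^5/15 - x^4/3 - 4·x^3/3 + 12·x^2 - 16 + O(x^8).
The coefficient of x^7 is -1/630.

Final answer: -1/630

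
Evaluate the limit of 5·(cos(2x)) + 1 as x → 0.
Direct substitution at x = 0 gives 6.

Final answer: 6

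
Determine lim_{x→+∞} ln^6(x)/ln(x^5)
This is an ∞/∞ indeterminate form as x → +∞.
Write ln(x^5) = 5·ln(x), reducing the quotient to ln^5(x)/5 → ∞.
Limit = ∞.

Final answer: ∞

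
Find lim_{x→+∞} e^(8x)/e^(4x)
This is an ∞/∞ indeterminate form as x → +∞.
Rewrite e^(8x)/e^(4x) = e^((8−4)x) = e^(4x); the exponent coefficient is 4 > 0 so e^(4x) → ∞.
Limit = ∞.

Final answer: ∞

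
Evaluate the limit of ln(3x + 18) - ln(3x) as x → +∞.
This is an ∞ − ∞ indeterminate form.
Combine the logarithms: ln(3x+18) − ln(3x) = ln((3x+18)/(3x)) = ln(1 + 18/(3x)) → ln(1) = 0.
Limit = 0.

Final answer: 0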